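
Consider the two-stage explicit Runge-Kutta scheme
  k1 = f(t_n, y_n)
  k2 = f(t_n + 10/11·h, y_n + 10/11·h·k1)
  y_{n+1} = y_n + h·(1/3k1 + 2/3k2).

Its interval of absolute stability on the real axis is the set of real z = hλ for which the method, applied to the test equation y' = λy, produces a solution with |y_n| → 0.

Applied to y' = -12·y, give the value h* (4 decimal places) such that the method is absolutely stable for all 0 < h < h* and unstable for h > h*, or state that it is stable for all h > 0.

(-1.6500,0); λ=-12 ⇒ h* = (33/20)/12 = 0.1375.

On y'=λy, z=hλ:
  k1=λy_n ⇒ h·k1=z·y_n;  k2=λ(1+10/11z)y_n ⇒ h·k2=z(1+10/11z)y_n
  y_{n+1}/y_n = 1 + 1/3z + 2/3z(1+10/11z) = 1 + z + 20/33z²
  Hence R(z) = 1 + z + 20/33z².

Solve |R(x)|<1 on ℝ⁻.
x=-0.48: |R|=0.6596
R=1: x+20/33x²=0 ⇒ x=−33/20=-1.6500; min R=1−1/(4·20/33)=0.5875>−1
Confirm numerically:
  x=-1.366: |R|=0.76488 <1
  x=-1.344: |R|=0.75075 <1
  x=-1.290: |R|=0.71855 <1
  x=-0.839: |R|=0.58762 <1
  x=-2.210: |R|=1.75006 >1
  x=-1.703: |R|=1.05470 >1
Interval (-1.6500, 0).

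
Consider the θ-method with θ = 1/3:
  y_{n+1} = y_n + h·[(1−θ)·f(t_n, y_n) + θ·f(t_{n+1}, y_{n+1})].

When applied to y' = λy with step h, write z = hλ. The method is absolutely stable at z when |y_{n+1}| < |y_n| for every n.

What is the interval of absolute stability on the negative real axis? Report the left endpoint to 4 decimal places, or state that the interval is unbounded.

With y'=λy (z=hλ):
  y_{n+1} = y_n + z·[2/3·y_n + 1/3·y_{n+1}] ⇒ (1 − 1/3z)y_{n+1} = (1 + 2/3z)y_n
  R(z) = (1 + 2/3z)/(1 − 1/3z).

Find x<0 with |R(x)|<1.
x=-0.73: |R|=0.4129
R=−1: 1+2/3x = −1+1/3x ⇒ -1/3x=2 ⇒ x=2/(-1/3)=-6.0000
Confirm numerically:
  x=-5.621: |R|=0.95604 <1
  x=-5.285: |R|=0.91370 <1
  x=-4.458: |R|=0.79324 <1
  x=-6.559: |R|=1.05848 >1
  x=-6.409: |R|=1.04347 >1
Stable set (-6.0000, 0).

(-6.0000, 0).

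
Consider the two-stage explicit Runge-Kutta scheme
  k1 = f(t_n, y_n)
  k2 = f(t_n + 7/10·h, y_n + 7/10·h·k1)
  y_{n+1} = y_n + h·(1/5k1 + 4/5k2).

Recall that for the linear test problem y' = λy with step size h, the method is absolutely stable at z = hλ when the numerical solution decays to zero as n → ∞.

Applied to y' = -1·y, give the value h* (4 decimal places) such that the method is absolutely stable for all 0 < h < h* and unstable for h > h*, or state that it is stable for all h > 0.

(-1.7857,0); λ=-1 ⇒ h* = (25/14)/1 = 1.7857.

Test eqn y'=λy, z=hλ:
  k1=λy_n ⇒ h·k1=z·y_n;  k2=λ(1+7/10z)y_n ⇒ h·k2=z(1+7/10z)y_n
  y_{n+1}/y_n = 1 + 1/5z + 4/5z(1+7/10z) = 1 + z + 14/25z²
  Hence R(z) = 1 + z + 14/25z².

Need |R(x)|<1, x<0.
x=-0.69: |R|=0.5766
R=1: x+14/25x²=0 ⇒ x=−25/14=-1.7857; min R=1−1/(4·14/25)=0.5536>−1
Confirm numerically:
  x=-1.742: |R|=0.95736 <1
  x=-1.622: |R|=0.85130 <1
  x=-0.896: |R|=0.55358 <1
  x=-2.256: |R|=1.59414 >1
  x=-1.848: |R|=1.06446 >1
So |R|<1 on (-1.7857, 0).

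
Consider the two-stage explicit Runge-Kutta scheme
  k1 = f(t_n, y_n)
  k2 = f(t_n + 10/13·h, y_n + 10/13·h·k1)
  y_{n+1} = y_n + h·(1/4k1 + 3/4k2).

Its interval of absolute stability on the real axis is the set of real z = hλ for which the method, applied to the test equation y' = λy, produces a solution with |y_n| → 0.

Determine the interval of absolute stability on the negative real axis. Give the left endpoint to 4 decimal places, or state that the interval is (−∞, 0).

z∈(-1.7333,0).

Test eqn y'=λy, z=hλ:
  k1=λy_n ⇒ h·k1=z·y_n;  k2=λ(1+10/13z)y_n ⇒ h·k2=z(1+10/13z)y_n
  y_{n+1}/y_n = 1 + 1/4z + 3/4z(1+10/13z) = 1 + z + 15/26z²
  ⇒ R(z) = 1 + z + 15/26z².

Boundary: |R(x)|=1, x<0.
x=-1.01: |R|=0.5785
R=1: x+15/26x²=0 ⇒ x=−26/15=-1.7333; min R=1−1/(4·15/26)=0.5667>−1
Confirm numerically:
  x=-1.314: |R|=0.68211 <1
  x=-1.002: |R|=0.57723 <1
  x=-0.949: |R|=0.57058 <1
  x=-2.273: |R|=1.70769 >1
  x=-1.901: |R|=1.18389 >1
Interval (-1.7333, 0).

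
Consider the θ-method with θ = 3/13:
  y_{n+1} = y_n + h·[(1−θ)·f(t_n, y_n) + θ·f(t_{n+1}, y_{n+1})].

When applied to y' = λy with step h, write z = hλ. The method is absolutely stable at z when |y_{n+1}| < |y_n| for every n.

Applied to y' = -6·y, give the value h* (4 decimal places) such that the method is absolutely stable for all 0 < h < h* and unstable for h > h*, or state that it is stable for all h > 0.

On y'=λy, z=hλ:
  y_{n+1} = y_n + z·[10/13·y_n + 3/13·y_{n+1}] ⇒ (1 − 3/13z)y_{n+1} = (1 + 10/13z)y_n
  R(z) = (1 + 10/13z)/(1 − 3/13z).

Boundary: |R(x)|=1, x<0.
x=-1.48: |R|=0.1032
R=−1: 1+10/13x = −1+3/13x ⇒ -7/13x=2 ⇒ x=2/(-7/13)=-3.7143
Confirm numerically:
  x=-2.151: |R|=0.43746 <1
  x=-1.720: |R|=0.23128 <1
  x=-1.692: |R|=0.21686 <1
  x=-3.807: |R|=1.02658 >1
  x=-3.754: |R|=1.01146 >1
Stable set (-3.7143, 0).

(-3.7143,0); λ=-6 ⇒ h* = (26/7)/6 = 0.6190.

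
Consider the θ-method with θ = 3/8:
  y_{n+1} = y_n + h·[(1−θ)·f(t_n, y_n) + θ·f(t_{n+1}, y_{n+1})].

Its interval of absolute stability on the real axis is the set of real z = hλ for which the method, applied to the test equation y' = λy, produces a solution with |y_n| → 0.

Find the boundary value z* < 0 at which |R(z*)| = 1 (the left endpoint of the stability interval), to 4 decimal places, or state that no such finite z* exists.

With y'=λy (z=hλ):
  y_{n+1} = y_n + z·[5/8·y_n + 3/8·y_{n+1}] ⇒ (1 − 3/8z)y_{n+1} = (1 + 5/8z)y_n
  Hence R(z) = (1 + 5/8z)/(1 − 3/8z).

Need |R(x)|<1, x<0.
x=-0.51: |R|=0.5719
R=−1: 1+5/8x = −1+3/8x ⇒ -1/4x=2 ⇒ x=2/(-1/4)=-8.0000
Confirm numerically:
  x=-7.852: |R|=0.99062 <1
  x=-4.628: |R|=0.69183 <1
  x=-4.412: |R|=0.66208 <1
  x=-8.287: |R|=1.01747 >1
  x=-8.170: |R|=1.01046 >1
So |R|<1 on (-8.0000, 0).

left endpoint -8.0000.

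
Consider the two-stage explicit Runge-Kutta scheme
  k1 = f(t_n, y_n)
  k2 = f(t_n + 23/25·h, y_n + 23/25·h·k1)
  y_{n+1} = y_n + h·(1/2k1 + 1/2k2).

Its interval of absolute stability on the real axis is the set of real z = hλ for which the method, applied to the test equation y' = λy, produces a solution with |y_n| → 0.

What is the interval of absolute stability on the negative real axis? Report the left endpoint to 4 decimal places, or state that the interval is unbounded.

(-2.1739, 0).

With y'=λy (z=hλ):
  k1=λy_n ⇒ h·k1=z·y_n;  k2=λ(1+23/25z)y_n ⇒ h·k2=z(1+23/25z)y_n
  y_{n+1}/y_n = 1 + 1/2z + 1/2z(1+23/25z) = 1 + z + 23/50z²
  ⇒ R(z) = 1 + z + 23/50z².

Find x<0 with |R(x)|<1.
x=-1.75: |R|=0.6588
R=1: x+23/50x²=0 ⇒ x=−50/23=-2.1739; min R=1−1/(4·23/50)=0.4565>−1
Confirm numerically:
  x=-1.865: |R|=0.73498 <1
  x=-1.742: |R|=0.65390 <1
  x=-1.495: |R|=0.53311 <1
  x=-1.408: |R|=0.50393 <1
  x=-2.601: |R|=1.51099 >1
  x=-2.382: |R|=1.22801 >1
  x=-2.309: |R|=1.14348 >1
Interval (-2.1739, 0).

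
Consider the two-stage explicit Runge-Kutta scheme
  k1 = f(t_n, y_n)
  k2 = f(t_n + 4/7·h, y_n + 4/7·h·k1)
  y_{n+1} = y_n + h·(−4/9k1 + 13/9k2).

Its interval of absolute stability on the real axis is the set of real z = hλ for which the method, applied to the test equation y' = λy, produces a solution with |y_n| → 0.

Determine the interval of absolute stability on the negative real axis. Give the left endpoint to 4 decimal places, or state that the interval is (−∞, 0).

On y'=λy, z=hλ:
  k1=λy_n ⇒ h·k1=z·y_n;  k2=λ(1+4/7z)y_n ⇒ h·k2=z(1+4/7z)y_n
  y_{n+1}/y_n = 1 − 4/9z + 13/9z(1+4/7z) = 1 + z + 52/63z²
  Hence R(z) = 1 + z + 52/63z².

Need |R(x)|<1, x<0.
x=-1.3: |R|=1.0949
R=1: x+52/63x²=0 ⇒ x=−63/52=-1.2115; min R=1−1/(4·52/63)=0.6971>−1
Confirm numerically:
  x=-1.190: |R|=0.97884 <1
  x=-0.970: |R|=0.80662 <1
  x=-0.944: |R|=0.79154 <1
  x=-0.626: |R|=0.69745 <1
  x=-1.522: |R|=1.39002 >1
  x=-1.372: |R|=1.18171 >1
Stable set (-1.2115, 0).

(-1.2115, 0).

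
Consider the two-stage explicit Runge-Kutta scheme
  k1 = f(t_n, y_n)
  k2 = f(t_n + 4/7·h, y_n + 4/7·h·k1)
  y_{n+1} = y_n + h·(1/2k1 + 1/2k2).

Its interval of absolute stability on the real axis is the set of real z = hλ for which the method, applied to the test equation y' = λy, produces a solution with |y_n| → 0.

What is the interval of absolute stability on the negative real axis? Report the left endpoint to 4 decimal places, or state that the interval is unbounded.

Set f=λy, z=hλ:
  k1=λy_n ⇒ h·k1=z·y_n;  k2=λ(1+4/7z)y_n ⇒ h·k2=z(1+4/7z)y_n
  y_{n+1}/y_n = 1 + 1/2z + 1/2z(1+4/7z) = 1 + z + 2/7z²
  ⇒ R(z) = 1 + z + 2/7z².

Need |R(x)|<1, x<0.
x=-1.53: |R|=0.1388
R=1: x+2/7x²=0 ⇒ x=−7/2=-3.5000; min R=1−1/(4·2/7)=0.1250>−1
Confirm numerically:
  x=-2.898: |R|=0.50154 <1
  x=-1.695: |R|=0.12586 <1
  x=-1.619: |R|=0.12990 <1
  x=-4.094: |R|=1.69481 >1
  x=-3.730: |R|=1.24511 >1
  x=-3.671: |R|=1.17935 >1
Interval (-3.5000, 0).

z∈(-3.5000,0).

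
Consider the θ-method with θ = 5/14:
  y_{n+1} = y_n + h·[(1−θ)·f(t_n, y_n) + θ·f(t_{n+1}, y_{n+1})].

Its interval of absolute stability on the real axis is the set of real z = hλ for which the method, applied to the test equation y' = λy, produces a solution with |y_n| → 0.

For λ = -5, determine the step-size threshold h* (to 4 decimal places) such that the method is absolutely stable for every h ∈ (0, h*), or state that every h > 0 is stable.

(-7.0000,0); λ=-5 ⇒ h* = (7)/5 = 1.4000.

Set f=λy, z=hλ:
  y_{n+1} = y_n + z·[9/14·y_n + 5/14·y_{n+1}] ⇒ (1 − 5/14z)y_{n+1} = (1 + 9/14z)y_n
  ⇒ R(z) = (1 + 9/14z)/(1 − 5/14z).

Solve |R(x)|<1 on ℝ⁻.
x=-1.73: |R|=0.0693
R=−1: 1+9/14x = −1+5/14x ⇒ -2/7x=2 ⇒ x=2/(-2/7)=-7.0000
Confirm numerically:
  x=-6.778: |R|=0.98146 <1
  x=-5.767: |R|=0.88486 <1
  x=-4.786: |R|=0.76652 <1
  x=-3.669: |R|=0.58807 <1
  x=-7.138: |R|=1.01111 >1
  x=-7.073: |R|=1.00592 >1
Interval (-7.0000, 0).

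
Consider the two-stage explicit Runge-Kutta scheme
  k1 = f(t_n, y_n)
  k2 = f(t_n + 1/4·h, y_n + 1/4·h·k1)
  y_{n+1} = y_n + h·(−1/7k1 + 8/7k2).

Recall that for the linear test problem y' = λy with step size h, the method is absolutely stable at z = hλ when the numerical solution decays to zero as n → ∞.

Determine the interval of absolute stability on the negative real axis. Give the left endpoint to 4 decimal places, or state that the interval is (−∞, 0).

Set f=λy, z=hλ:
  k1=λy_n ⇒ h·k1=z·y_n;  k2=λ(1+1/4z)y_n ⇒ h·k2=z(1+1/4z)y_n
  y_{n+1}/y_n = 1 − 1/7z + 8/7z(1+1/4z) = 1 + z + 2/7z²
  Hence R(z) = 1 + z + 2/7z².

Need |R(x)|<1, x<0.
x=-0.92: |R|=0.3218
R=1: x+2/7x²=0 ⇒ x=−7/2=-3.5000; min R=1−1/(4·2/7)=0.1250>−1
Confirm numerically:
  x=-2.557: |R|=0.31107 <1
  x=-2.312: |R|=0.21524 <1
  x=-1.923: |R|=0.13355 <1
  x=-3.883: |R|=1.42491 >1
  x=-3.808: |R|=1.33510 >1
  x=-3.559: |R|=1.05999 >1
Stable set (-3.5000, 0).

z∈(-3.5000,0).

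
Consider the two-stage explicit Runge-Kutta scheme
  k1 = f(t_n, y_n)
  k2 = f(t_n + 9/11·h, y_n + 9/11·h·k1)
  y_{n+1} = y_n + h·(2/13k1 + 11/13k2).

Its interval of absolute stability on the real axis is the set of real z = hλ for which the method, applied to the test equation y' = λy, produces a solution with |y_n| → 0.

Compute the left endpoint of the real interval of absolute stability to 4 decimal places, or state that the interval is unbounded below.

z* = -1.4444.

On y'=λy, z=hλ:
  k1=λy_n ⇒ h·k1=z·y_n;  k2=λ(1+9/11z)y_n ⇒ h·k2=z(1+9/11z)y_n
  y_{n+1}/y_n = 1 + 2/13z + 11/13z(1+9/11z) = 1 + z + 9/13z²
  R(z) = 1 + z + 9/13z².

Find x<0 with |R(x)|<1.
x=-0.89: |R|=0.6584
R=1: x+9/13x²=0 ⇒ x=−13/9=-1.4444; min R=1−1/(4·9/13)=0.6389>−1
Confirm numerically:
  x=-1.143: |R|=0.76146 <1
  x=-0.987: |R|=0.68742 <1
  x=-0.796: |R|=0.64266 <1
  x=-1.978: |R|=1.73064 >1
  x=-1.821: |R|=1.47472 >1
  x=-1.577: |R|=1.14472 >1
So |R|<1 on (-1.4444, 0).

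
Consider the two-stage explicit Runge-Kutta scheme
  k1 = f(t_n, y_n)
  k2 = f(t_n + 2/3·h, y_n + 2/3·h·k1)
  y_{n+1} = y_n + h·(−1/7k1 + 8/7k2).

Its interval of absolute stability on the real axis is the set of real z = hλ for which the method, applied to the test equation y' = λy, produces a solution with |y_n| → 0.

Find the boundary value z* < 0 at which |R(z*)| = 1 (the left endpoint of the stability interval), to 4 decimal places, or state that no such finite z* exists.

On y'=λy, z=hλ:
  k1=λy_n ⇒ h·k1=z·y_n;  k2=λ(1+2/3z)y_n ⇒ h·k2=z(1+2/3z)y_n
  y_{n+1}/y_n = 1 − 1/7z + 8/7z(1+2/3z) = 1 + z + 16/21z²
  R(z) = 1 + z + 16/21z².

Need |R(x)|<1, x<0.
x=-1.57: |R|=1.3080
R=1: x+16/21x²=0 ⇒ x=−21/16=-1.3125; min R=1−1/(4·16/21)=0.6719>−1
Confirm numerically:
  x=-1.212: |R|=0.90720 <1
  x=-0.842: |R|=0.69816 <1
  x=-0.585: |R|=0.67574 <1
  x=-1.729: |R|=1.54867 >1
  x=-1.694: |R|=1.49239 >1
Stable set (-1.3125, 0).

z* = -1.3125.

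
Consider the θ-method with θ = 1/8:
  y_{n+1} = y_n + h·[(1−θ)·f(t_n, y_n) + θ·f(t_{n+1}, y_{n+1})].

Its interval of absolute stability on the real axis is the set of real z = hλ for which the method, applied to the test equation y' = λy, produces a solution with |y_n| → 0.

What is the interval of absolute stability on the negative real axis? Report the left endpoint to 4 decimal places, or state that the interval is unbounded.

With y'=λy (z=hλ):
  y_{n+1} = y_n + z·[7/8·y_n + 1/8·y_{n+1}] ⇒ (1 − 1/8z)y_{n+1} = (1 + 7/8z)y_n
  so R(z) = (1 + 7/8z)/(1 − 1/8z).

Solve |R(x)|<1 on ℝ⁻.
x=-0.33: |R|=0.6831
R=−1: 1+7/8x = −1+1/8x ⇒ -3/4x=2 ⇒ x=2/(-3/4)=-2.6667
Confirm numerically:
  x=-2.209: |R|=0.73102 <1
  x=-1.465: |R|=0.23825 <1
  x=-1.275: |R|=0.09973 <1
  x=-1.132: |R|=0.00832 <1
  x=-3.258: |R|=1.31515 >1
  x=-3.138: |R|=1.25391 >1
  x=-3.025: |R|=1.19501 >1
Stable set (-2.6667, 0).

(-2.6667, 0).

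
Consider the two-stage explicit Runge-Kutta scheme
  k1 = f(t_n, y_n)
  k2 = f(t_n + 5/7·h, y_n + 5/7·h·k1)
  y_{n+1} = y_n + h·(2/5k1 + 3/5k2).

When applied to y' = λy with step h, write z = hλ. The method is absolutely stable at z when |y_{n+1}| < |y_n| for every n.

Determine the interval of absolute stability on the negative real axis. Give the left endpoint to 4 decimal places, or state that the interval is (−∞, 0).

With y'=λy (z=hλ):
  k1=λy_n ⇒ h·k1=z·y_n;  k2=λ(1+5/7z)y_n ⇒ h·k2=z(1+5/7z)y_n
  y_{n+1}/y_n = 1 + 2/5z + 3/5z(1+5/7z) = 1 + z + 3/7z²
  ⇒ R(z) = 1 + z + 3/7z².

Solve |R(x)|<1 on ℝ⁻.
x=-0.59: |R|=0.5592
R=1: x+3/7x²=0 ⇒ x=−7/3=-2.3333; min R=1−1/(4·3/7)=0.4167>−1
Confirm numerically:
  x=-2.239: |R|=0.90948 <1
  x=-1.978: |R|=0.69878 <1
  x=-1.111: |R|=0.41799 <1
  x=-2.711: |R|=1.43879 >1
  x=-2.542: |R|=1.22733 >1
  x=-2.478: |R|=1.15364 >1
Interval (-2.3333, 0).

z∈(-2.3333,0).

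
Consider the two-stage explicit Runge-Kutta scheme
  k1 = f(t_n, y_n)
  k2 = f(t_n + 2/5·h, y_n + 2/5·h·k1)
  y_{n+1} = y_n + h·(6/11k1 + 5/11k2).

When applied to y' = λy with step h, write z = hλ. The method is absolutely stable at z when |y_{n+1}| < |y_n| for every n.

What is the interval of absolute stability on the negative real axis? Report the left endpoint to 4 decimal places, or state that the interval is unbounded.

(-5.5000, 0).

Test eqn y'=λy, z=hλ:
  k1=λy_n ⇒ h·k1=z·y_n;  k2=λ(1+2/5z)y_n ⇒ h·k2=z(1+2/5z)y_n
  y_{n+1}/y_n = 1 + 6/11z + 5/11z(1+2/5z) = 1 + z + 2/11z²
  ⇒ R(z) = 1 + z + 2/11z².

Solve |R(x)|<1 on ℝ⁻.
x=-1.16: |R|=0.0847
R=1: x+2/11x²=0 ⇒ x=−11/2=-5.5000; min R=1−1/(4·2/11)=-0.3750>−1
Confirm numerically:
  x=-4.959: |R|=0.51221 <1
  x=-3.864: |R|=0.14936 <1
  x=-3.153: |R|=0.34547 <1
  x=-6.060: |R|=1.61702 >1
  x=-5.659: |R|=1.16360 >1
Interval (-5.5000, 0).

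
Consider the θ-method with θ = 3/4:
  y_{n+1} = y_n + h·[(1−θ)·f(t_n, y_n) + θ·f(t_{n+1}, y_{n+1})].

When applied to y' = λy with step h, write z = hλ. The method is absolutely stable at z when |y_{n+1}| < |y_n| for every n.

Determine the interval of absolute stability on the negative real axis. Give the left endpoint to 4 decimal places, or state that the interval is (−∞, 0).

unbounded; (−∞, 0).

On y'=λy, z=hλ:
  y_{n+1} = y_n + z·[1/4·y_n + 3/4·y_{n+1}] ⇒ (1 − 3/4z)y_{n+1} = (1 + 1/4z)y_n
  R(z) = (1 + 1/4z)/(1 − 3/4z).

Need |R(x)|<1, x<0.
x=-1.78: |R|=0.2377
x=-2: |R|=0.2000
x=-10: |R|=0.1765
x=-100: |R|=0.3158
θ=3/4≥1/2 ⇒ |1+1/4x|<|1−3/4x| ∀x<0 ⇒ unbounded interval.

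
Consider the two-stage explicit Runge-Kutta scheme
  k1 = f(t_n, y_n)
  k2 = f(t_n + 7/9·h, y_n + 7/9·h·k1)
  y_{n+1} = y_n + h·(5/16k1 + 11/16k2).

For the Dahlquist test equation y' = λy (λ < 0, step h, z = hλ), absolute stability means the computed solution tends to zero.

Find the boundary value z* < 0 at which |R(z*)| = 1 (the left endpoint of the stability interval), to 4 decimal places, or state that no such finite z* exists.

Test eqn y'=λy, z=hλ:
  k1=λy_n ⇒ h·k1=z·y_n;  k2=λ(1+7/9z)y_n ⇒ h·k2=z(1+7/9z)y_n
  y_{n+1}/y_n = 1 + 5/16z + 11/16z(1+7/9z) = 1 + z + 77/144z²
  Hence R(z) = 1 + z + 77/144z².

Solve |R(x)|<1 on ℝ⁻.
x=-0.62: |R|=0.5855
R=1: x+77/144x²=0 ⇒ x=−144/77=-1.8701; min R=1−1/(4·77/144)=0.5325>−1
Confirm numerically:
  x=-1.705: |R|=0.84945 <1
  x=-1.688: |R|=0.83561 <1
  x=-1.464: |R|=0.68207 <1
  x=-2.282: |R|=1.50258 >1
  x=-2.023: |R|=1.16537 >1
  x=-1.974: |R|=1.10964 >1
Stable set (-1.8701, 0).

z* = -1.8701.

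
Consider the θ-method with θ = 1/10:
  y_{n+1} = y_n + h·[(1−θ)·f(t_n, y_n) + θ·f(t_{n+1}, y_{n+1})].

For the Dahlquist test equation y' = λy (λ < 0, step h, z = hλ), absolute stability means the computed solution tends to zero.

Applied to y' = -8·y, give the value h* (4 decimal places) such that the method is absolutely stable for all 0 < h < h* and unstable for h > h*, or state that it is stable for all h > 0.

(-2.5000,0); λ=-8 ⇒ h* = (5/2)/8 = 0.3125.

On y'=λy, z=hλ:
  y_{n+1} = y_n + z·[9/10·y_n + 1/10·y_{n+1}] ⇒ (1 − 1/10z)y_{n+1} = (1 + 9/10z)y_n
  Hence R(z) = (1 + 9/10z)/(1 − 1/10z).

Need |R(x)|<1, x<0.
x=-0.35: |R|=0.6618
R=−1: 1+9/10x = −1+1/10x ⇒ -4/5x=2 ⇒ x=2/(-4/5)=-2.5000
Confirm numerically:
  x=-2.262: |R|=0.84472 <1
  x=-2.018: |R|=0.67915 <1
  x=-2.017: |R|=0.67846 <1
  x=-2.856: |R|=1.22153 >1
  x=-2.637: |R|=1.08673 >1
  x=-2.586: |R|=1.05466 >1
Interval (-2.5000, 0).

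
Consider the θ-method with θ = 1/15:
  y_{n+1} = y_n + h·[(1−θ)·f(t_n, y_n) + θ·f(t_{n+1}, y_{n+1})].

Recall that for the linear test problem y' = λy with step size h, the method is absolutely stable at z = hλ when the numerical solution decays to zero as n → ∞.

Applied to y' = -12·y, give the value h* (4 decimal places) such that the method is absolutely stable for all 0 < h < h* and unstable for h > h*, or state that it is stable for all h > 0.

Set f=λy, z=hλ:
  y_{n+1} = y_n + z·[14/15·y_n + 1/15·y_{n+1}] ⇒ (1 − 1/15z)y_{n+1} = (1 + 14/15z)y_n
  so R(z) = (1 + 14/15z)/(1 − 1/15z).

Need |R(x)|<1, x<0.
x=-0.37: |R|=0.6389
R=−1: 1+14/15x = −1+1/15x ⇒ -13/15x=2 ⇒ x=2/(-13/15)=-2.3077
Confirm numerically:
  x=-2.079: |R|=0.82593 <1
  x=-1.153: |R|=0.07070 <1
  x=-1.066: |R|=0.00473 <1
  x=-2.648: |R|=1.25068 >1
  x=-2.472: |R|=1.12225 >1
So |R|<1 on (-2.3077, 0).

(-2.3077,0); λ=-12 ⇒ h* = (30/13)/12 = 0.1923.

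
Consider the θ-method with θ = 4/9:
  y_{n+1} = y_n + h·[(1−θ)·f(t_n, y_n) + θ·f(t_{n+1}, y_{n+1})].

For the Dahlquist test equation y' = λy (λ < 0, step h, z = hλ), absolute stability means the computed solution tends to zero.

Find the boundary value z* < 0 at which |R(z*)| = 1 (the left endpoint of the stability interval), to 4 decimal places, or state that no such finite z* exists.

Set f=λy, z=hλ:
  y_{n+1} = y_n + z·[5/9·y_n + 4/9·y_{n+1}] ⇒ (1 − 4/9z)y_{n+1} = (1 + 5/9z)y_n
  R(z) = (1 + 5/9z)/(1 − 4/9z).

Solve |R(x)|<1 on ℝ⁻.
x=-1.76: |R|=0.0125
R=−1: 1+5/9x = −1+4/9x ⇒ -1/9x=2 ⇒ x=2/(-1/9)=-18.0000
Confirm numerically:
  x=-17.702: |R|=0.99627 <1
  x=-16.362: |R|=0.97800 <1
  x=-15.320: |R|=0.96187 <1
  x=-11.990: |R|=0.89449 <1
  x=-18.060: |R|=1.00074 >1
  x=-18.032: |R|=1.00039 >1
Stable set (-18.0000, 0).

z* = -18.0000.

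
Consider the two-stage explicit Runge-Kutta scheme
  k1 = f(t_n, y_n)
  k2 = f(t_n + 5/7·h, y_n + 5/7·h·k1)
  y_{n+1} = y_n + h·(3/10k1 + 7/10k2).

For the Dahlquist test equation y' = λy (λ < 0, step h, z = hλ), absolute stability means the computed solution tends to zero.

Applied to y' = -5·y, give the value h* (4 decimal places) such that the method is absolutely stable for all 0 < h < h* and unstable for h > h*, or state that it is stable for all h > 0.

(-2.0000,0); λ=-5 ⇒ h* = (2)/5 = 0.4000.

On y'=λy, z=hλ:
  k1=λy_n ⇒ h·k1=z·y_n;  k2=λ(1+5/7z)y_n ⇒ h·k2=z(1+5/7z)y_n
  y_{n+1}/y_n = 1 + 3/10z + 7/10z(1+5/7z) = 1 + z + 1/2z²
  ⇒ R(z) = 1 + z + 1/2z².

Solve |R(x)|<1 on ℝ⁻.
x=-1.21: |R|=0.5221
R=1: x+1/2x²=0 ⇒ x=−2=-2.0000; min R=1−1/(4·1/2)=0.5000>−1
Confirm numerically:
  x=-1.766: |R|=0.79338 <1
  x=-1.446: |R|=0.59946 <1
  x=-1.430: |R|=0.59245 <1
  x=-2.512: |R|=1.64307 >1
  x=-2.308: |R|=1.35543 >1
  x=-2.130: |R|=1.13845 >1
Interval (-2.0000, 0).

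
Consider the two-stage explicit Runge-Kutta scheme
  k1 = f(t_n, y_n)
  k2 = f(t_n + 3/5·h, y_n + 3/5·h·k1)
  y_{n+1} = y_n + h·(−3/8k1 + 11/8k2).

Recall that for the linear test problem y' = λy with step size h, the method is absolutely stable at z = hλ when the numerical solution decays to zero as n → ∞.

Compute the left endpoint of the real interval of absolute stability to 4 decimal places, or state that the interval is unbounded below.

z* = -1.2121.

On y'=λy, z=hλ:
  k1=λy_n ⇒ h·k1=z·y_n;  k2=λ(1+3/5z)y_n ⇒ h·k2=z(1+3/5z)y_n
  y_{n+1}/y_n = 1 − 3/8z + 11/8z(1+3/5z) = 1 + z + 33/40z²
  ⇒ R(z) = 1 + z + 33/40z².

Solve |R(x)|<1 on ℝ⁻.
x=-1.26: |R|=1.0498
R=1: x+33/40x²=0 ⇒ x=−40/33=-1.2121; min R=1−1/(4·33/40)=0.6970>−1
Confirm numerically:
  x=-0.777: |R|=0.72108 <1
  x=-0.716: |R|=0.70694 <1
  x=-0.489: |R|=0.70827 <1
  x=-1.795: |R|=1.86317 >1
  x=-1.622: |R|=1.54848 >1
Interval (-1.2121, 0).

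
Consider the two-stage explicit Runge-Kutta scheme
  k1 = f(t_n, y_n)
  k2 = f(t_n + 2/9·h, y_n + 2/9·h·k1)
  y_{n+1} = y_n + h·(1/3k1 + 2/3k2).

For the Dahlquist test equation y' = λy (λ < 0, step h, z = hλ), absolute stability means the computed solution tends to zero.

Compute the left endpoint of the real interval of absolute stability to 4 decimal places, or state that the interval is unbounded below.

left endpoint -6.7500.

With y'=λy (z=hλ):
  k1=λy_n ⇒ h·k1=z·y_n;  k2=λ(1+2/9z)y_n ⇒ h·k2=z(1+2/9z)y_n
  y_{n+1}/y_n = 1 + 1/3z + 2/3z(1+2/9z) = 1 + z + 4/27z²
  so R(z) = 1 + z + 4/27z².

Need |R(x)|<1, x<0.
x=-1.14: |R|=0.0525
R=1: x+4/27x²=0 ⇒ x=−27/4=-6.7500; min R=1−1/(4·4/27)=-0.6875>−1
Confirm numerically:
  x=-5.929: |R|=0.27886 <1
  x=-3.827: |R|=0.65723 <1
  x=-3.562: |R|=0.68232 <1
  x=-7.231: |R|=1.51528 >1
  x=-6.880: |R|=1.13250 >1
  x=-6.794: |R|=1.04429 >1
Stable set (-6.7500, 0).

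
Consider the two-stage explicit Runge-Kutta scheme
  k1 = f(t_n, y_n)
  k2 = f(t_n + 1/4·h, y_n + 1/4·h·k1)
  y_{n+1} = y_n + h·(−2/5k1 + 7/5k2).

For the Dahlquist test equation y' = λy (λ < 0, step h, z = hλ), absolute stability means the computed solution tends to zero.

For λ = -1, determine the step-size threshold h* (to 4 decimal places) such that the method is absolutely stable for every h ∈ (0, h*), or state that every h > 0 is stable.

(-2.8571,0); λ=-1 ⇒ h* = (20/7)/1 = 2.8571.

Test eqn y'=λy, z=hλ:
  k1=λy_n ⇒ h·k1=z·y_n;  k2=λ(1+1/4z)y_n ⇒ h·k2=z(1+1/4z)y_n
  y_{n+1}/y_n = 1 − 2/5z + 7/5z(1+1/4z) = 1 + z + 7/20z²
  R(z) = 1 + z + 7/20z².

Solve |R(x)|<1 on ℝ⁻.
x=-1.75: |R|=0.3219
R=1: x+7/20x²=0 ⇒ x=−20/7=-2.8571; min R=1−1/(4·7/20)=0.2857>−1
Confirm numerically:
  x=-1.991: |R|=0.39643 <1
  x=-1.876: |R|=0.35578 <1
  x=-1.836: |R|=0.34381 <1
  x=-1.537: |R|=0.28983 <1
  x=-3.394: |R|=1.63773 >1
  x=-3.155: |R|=1.32891 >1
  x=-3.121: |R|=1.28822 >1
Interval (-2.8571, 0).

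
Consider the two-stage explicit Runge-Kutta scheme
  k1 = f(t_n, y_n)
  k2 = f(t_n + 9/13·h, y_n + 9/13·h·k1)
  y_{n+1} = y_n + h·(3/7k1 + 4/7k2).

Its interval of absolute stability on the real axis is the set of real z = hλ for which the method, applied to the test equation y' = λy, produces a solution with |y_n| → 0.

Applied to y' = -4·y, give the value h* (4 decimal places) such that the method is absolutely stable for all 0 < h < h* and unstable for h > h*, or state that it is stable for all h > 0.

With y'=λy (z=hλ):
  k1=λy_n ⇒ h·k1=z·y_n;  k2=λ(1+9/13z)y_n ⇒ h·k2=z(1+9/13z)y_n
  y_{n+1}/y_n = 1 + 3/7z + 4/7z(1+9/13z) = 1 + z + 36/91z²
  Hence R(z) = 1 + z + 36/91z².

Need |R(x)|<1, x<0.
x=-0.64: |R|=0.5220
R=1: x+36/91x²=0 ⇒ x=−91/36=-2.5278; min R=1−1/(4·36/91)=0.3681>−1
Confirm numerically:
  x=-2.470: |R|=0.94354 <1
  x=-2.273: |R|=0.77090 <1
  x=-2.143: |R|=0.67379 <1
  x=-2.055: |R|=0.61565 <1
  x=-2.814: |R|=1.31863 >1
  x=-2.571: |R|=1.04396 >1
Interval (-2.5278, 0).

(-2.5278,0); λ=-4 ⇒ h* = (91/36)/4 = 0.6319.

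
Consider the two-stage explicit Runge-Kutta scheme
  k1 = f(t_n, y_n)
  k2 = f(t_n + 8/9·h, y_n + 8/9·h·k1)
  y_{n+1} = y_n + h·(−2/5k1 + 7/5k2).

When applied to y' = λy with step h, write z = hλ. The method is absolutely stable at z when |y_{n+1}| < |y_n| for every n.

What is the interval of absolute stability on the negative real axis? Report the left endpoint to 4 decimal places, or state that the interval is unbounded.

(-0.8036, 0).

With y'=λy (z=hλ):
  k1=λy_n ⇒ h·k1=z·y_n;  k2=λ(1+8/9z)y_n ⇒ h·k2=z(1+8/9z)y_n
  y_{n+1}/y_n = 1 − 2/5z + 7/5z(1+8/9z) = 1 + z + 56/45z²
  so R(z) = 1 + z + 56/45z².

Solve |R(x)|<1 on ℝ⁻.
x=-1.46: |R|=2.1927
R=1: x+56/45x²=0 ⇒ x=−45/56=-0.8036; min R=1−1/(4·56/45)=0.7991>−1
Confirm numerically:
  x=-0.745: |R|=0.94570 <1
  x=-0.740: |R|=0.94146 <1
  x=-0.712: |R|=0.91886 <1
  x=-0.460: |R|=0.80332 <1
  x=-1.342: |R|=1.89920 >1
  x=-0.843: |R|=1.04136 >1
So |R|<1 on (-0.8036, 0).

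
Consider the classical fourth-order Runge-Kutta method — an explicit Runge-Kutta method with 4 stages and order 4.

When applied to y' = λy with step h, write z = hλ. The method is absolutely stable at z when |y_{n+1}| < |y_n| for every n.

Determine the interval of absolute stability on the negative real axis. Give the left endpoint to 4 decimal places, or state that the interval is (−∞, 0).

Test eqn y'=λy, z=hλ:
  order 4, 4-stage ⇒ R(z)=1+z+z^2/2+z^3/6+z^4/24
  (e.g. R(-1.3)=0.29784, |R|=0.29784)

Find x<0 with |R(x)|<1.
x=-1.3: |R|=0.2978
|R(-2.66)|=0.8270 |R(-2.06)|=0.3552 |R(-1.24)|=0.3095
Bisect:
  x_lo=-3.2119 |R|=1.8581  x_hi=-0.1165 |R|=0.8900
  mid=-1.66420 |R|=0.27200 →hi
  mid=-2.43804 |R|=0.59083 →hi
  mid=-2.82496 |R|=1.06147 →lo
  mid=-2.63150 |R|=0.79183 →hi
  mid=-2.72823 |R|=0.91732 →hi
  mid=-2.77659 |R|=0.98696 →hi
  mid=-2.80078 |R|=1.02360 →lo
  mid=-2.78869 |R|=1.00513 →lo
  mid=-2.78264 |R|=0.99601 →hi
  ...
  [-2.78547,-2.78529] ⇒ x*=-2.7853
So |R|<1 on (-2.7853, 0).

(-2.7853, 0).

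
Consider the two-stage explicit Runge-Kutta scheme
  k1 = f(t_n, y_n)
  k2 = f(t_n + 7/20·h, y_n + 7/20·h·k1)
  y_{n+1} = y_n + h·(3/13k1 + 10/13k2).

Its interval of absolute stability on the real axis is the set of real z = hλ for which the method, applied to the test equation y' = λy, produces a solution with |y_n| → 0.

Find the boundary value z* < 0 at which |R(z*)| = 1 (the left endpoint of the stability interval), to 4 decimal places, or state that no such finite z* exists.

With y'=λy (z=hλ):
  k1=λy_n ⇒ h·k1=z·y_n;  k2=λ(1+7/20z)y_n ⇒ h·k2=z(1+7/20z)y_n
  y_{n+1}/y_n = 1 + 3/13z + 10/13z(1+7/20z) = 1 + z + 7/26z²
  Hence R(z) = 1 + z + 7/26z².

Solve |R(x)|<1 on ℝ⁻.
x=-1.06: |R|=0.2425
R=1: x+7/26x²=0 ⇒ x=−26/7=-3.7143; min R=1−1/(4·7/26)=0.0714>−1
Confirm numerically:
  x=-3.576: |R|=0.86686 <1
  x=-3.506: |R|=0.80339 <1
  x=-2.429: |R|=0.15947 <1
  x=-4.143: |R|=1.47820 >1
  x=-4.125: |R|=1.45613 >1
  x=-3.960: |R|=1.26197 >1
Stable set (-3.7143, 0).

z* = -3.7143.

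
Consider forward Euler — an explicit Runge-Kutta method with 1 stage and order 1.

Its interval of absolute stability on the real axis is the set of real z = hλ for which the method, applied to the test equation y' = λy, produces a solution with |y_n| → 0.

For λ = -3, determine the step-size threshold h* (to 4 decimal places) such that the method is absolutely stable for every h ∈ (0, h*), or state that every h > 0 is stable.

(-2.0000,0); λ=-3 ⇒ h* = 0.6667.

Test eqn y'=λy, z=hλ:
  order 1, 1-stage ⇒ R(z)=1+z
  (e.g. R(-1.24)=-0.24000, |R|=0.24000)

Find x<0 with |R(x)|<1.
x=-1.24: |R|=0.2400
|R(-1.81)|=0.8100 |R(-0.98)|=0.0200 |R(-0.53)|=0.4700
Bisect:
  x_lo=-2.7136 |R|=1.7136  x_hi=-0.1468 |R|=0.8532
  mid=-1.43023 |R|=0.43023 →hi
  mid=-2.07193 |R|=1.07193 →lo
  mid=-1.75108 |R|=0.75108 →hi
  mid=-1.91150 |R|=0.91150 →hi
  mid=-1.99171 |R|=0.99171 →hi
  mid=-2.03182 |R|=1.03182 →lo
  mid=-2.01177 |R|=1.01177 →lo
  mid=-2.00174 |R|=1.00174 →lo
  mid=-1.99673 |R|=0.99673 →hi
  mid=-1.99923 |R|=0.99923 →hi
  ...
  [-2.00002,-1.99986] ⇒ x*=-2.0000
So |R|<1 on (-2.0000, 0).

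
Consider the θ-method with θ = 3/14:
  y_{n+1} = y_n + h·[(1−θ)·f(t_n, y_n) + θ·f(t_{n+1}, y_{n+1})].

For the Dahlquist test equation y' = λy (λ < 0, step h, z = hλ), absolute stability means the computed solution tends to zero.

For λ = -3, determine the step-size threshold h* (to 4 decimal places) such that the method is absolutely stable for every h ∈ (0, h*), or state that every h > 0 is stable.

On y'=λy, z=hλ:
  y_{n+1} = y_n + z·[11/14·y_n + 3/14·y_{n+1}] ⇒ (1 − 3/14z)y_{n+1} = (1 + 11/14z)y_n
  so R(z) = (1 + 11/14z)/(1 − 3/14z).

Need |R(x)|<1, x<0.
x=-1.5: |R|=0.1351
R=−1: 1+11/14x = −1+3/14x ⇒ -4/7x=2 ⇒ x=2/(-4/7)=-3.5000
Confirm numerically:
  x=-3.119: |R|=0.86950 <1
  x=-3.112: |R|=0.86699 <1
  x=-2.131: |R|=0.46295 <1
  x=-1.993: |R|=0.39657 <1
  x=-3.657: |R|=1.05030 >1
  x=-3.567: |R|=1.02170 >1
Stable set (-3.5000, 0).

(-3.5000,0); λ=-3 ⇒ h* = (7/2)/3 = 1.1667.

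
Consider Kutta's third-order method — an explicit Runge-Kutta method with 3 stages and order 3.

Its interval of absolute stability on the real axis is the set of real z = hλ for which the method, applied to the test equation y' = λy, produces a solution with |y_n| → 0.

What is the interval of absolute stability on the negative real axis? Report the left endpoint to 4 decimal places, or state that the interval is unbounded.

(-2.5127, 0).

Test eqn y'=λy, z=hλ:
  order 3, 3-stage ⇒ R(z)=1+z+z^2/2+z^3/6
  (e.g. R(-1.57)=0.01747, |R|=0.01747)

Need |R(x)|<1, x<0.
x=-1.57: |R|=0.0175
|R(-1.47)|=0.0810 |R(-1.3)|=0.1788 |R(-0.95)|=0.3584
Bisect:
  x_lo=-3.0497 |R|=2.1267  x_hi=-0.3195 |R|=0.7261
  mid=-1.68459 |R|=0.06244 →hi
  mid=-2.36714 |R|=0.77611 →hi
  mid=-2.70841 |R|=1.35191 →lo
  mid=-2.53777 |R|=1.04163 →lo
  mid=-2.45245 |R|=0.90358 →hi
  mid=-2.49511 |R|=0.97124 →hi
  mid=-2.51644 |R|=1.00609 →lo
  mid=-2.50578 |R|=0.98858 →hi
  ...
  [-2.51278,-2.51261] ⇒ x*=-2.5127
Stable set (-2.5127, 0).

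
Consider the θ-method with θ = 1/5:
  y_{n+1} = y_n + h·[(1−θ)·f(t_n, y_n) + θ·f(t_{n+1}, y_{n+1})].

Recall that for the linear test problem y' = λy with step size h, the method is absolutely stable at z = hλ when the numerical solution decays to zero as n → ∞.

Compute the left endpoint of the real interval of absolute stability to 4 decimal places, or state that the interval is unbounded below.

z* = -3.3333.

Set f=λy, z=hλ:
  y_{n+1} = y_n + z·[4/5·y_n + 1/5·y_{n+1}] ⇒ (1 − 1/5z)y_{n+1} = (1 + 4/5z)y_n
  Hence R(z) = (1 + 4/5z)/(1 − 1/5z).

Boundary: |R(x)|=1, x<0.
x=-0.45: |R|=0.5872
R=−1: 1+4/5x = −1+1/5x ⇒ -3/5x=2 ⇒ x=2/(-3/5)=-3.3333
Confirm numerically:
  x=-2.657: |R|=0.73501 <1
  x=-2.492: |R|=0.66311 <1
  x=-1.875: |R|=0.36364 <1
  x=-1.721: |R|=0.28032 <1
  x=-3.917: |R|=1.19637 >1
  x=-3.509: |R|=1.06193 >1
  x=-3.383: |R|=1.01777 >1
So |R|<1 on (-3.3333, 0).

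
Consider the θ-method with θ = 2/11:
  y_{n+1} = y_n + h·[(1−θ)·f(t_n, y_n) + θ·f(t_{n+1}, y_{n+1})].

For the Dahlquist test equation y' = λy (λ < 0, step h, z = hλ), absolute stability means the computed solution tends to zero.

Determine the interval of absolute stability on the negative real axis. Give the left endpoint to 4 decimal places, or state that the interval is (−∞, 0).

z∈(-3.1429,0).

Test eqn y'=λy, z=hλ:
  y_{n+1} = y_n + z·[9/11·y_n + 2/11·y_{n+1}] ⇒ (1 − 2/11z)y_{n+1} = (1 + 9/11z)y_n
  ⇒ R(z) = (1 + 9/11z)/(1 − 2/11z).

Need |R(x)|<1, x<0.
x=-0.35: |R|=0.6709
R=−1: 1+9/11x = −1+2/11x ⇒ -7/11x=2 ⇒ x=2/(-7/11)=-3.1429
Confirm numerically:
  x=-2.707: |R|=0.81412 <1
  x=-1.538: |R|=0.20190 <1
  x=-1.534: |R|=0.19946 <1
  x=-3.698: |R|=1.21124 >1
  x=-3.528: |R|=1.14931 >1
Stable set (-3.1429, 0).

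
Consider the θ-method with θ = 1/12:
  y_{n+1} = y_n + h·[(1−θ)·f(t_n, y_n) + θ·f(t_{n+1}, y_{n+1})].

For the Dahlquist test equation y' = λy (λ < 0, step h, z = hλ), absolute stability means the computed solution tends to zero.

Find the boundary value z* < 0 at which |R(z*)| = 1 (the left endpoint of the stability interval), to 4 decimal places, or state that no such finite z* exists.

left endpoint -2.4000.

Test eqn y'=λy, z=hλ:
  y_{n+1} = y_n + z·[11/12·y_n + 1/12·y_{n+1}] ⇒ (1 − 1/12z)y_{n+1} = (1 + 11/12z)y_n
  Hence R(z) = (1 + 11/12z)/(1 − 1/12z).

Boundary: |R(x)|=1, x<0.
x=-1.13: |R|=0.0327
R=−1: 1+11/12x = −1+1/12x ⇒ -5/6x=2 ⇒ x=2/(-5/6)=-2.4000
Confirm numerically:
  x=-2.328: |R|=0.94975 <1
  x=-2.171: |R|=0.83840 <1
  x=-1.269: |R|=0.14764 <1
  x=-1.136: |R|=0.03776 <1
  x=-2.927: |R|=1.35305 >1
  x=-2.800: |R|=1.27027 >1
Stable set (-2.4000, 0).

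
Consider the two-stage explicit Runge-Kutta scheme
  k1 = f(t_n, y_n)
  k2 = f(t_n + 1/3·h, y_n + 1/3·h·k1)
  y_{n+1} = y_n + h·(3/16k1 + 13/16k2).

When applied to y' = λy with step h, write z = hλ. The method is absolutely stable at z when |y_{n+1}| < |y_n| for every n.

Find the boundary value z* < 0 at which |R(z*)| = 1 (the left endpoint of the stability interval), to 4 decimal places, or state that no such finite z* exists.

With y'=λy (z=hλ):
  k1=λy_n ⇒ h·k1=z·y_n;  k2=λ(1+1/3z)y_n ⇒ h·k2=z(1+1/3z)y_n
  y_{n+1}/y_n = 1 + 3/16z + 13/16z(1+1/3z) = 1 + z + 13/48z²
  so R(z) = 1 + z + 13/48z².

Boundary: |R(x)|=1, x<0.
x=-0.96: |R|=0.2896
R=1: x+13/48x²=0 ⇒ x=−48/13=-3.6923; min R=1−1/(4·13/48)=0.0769>−1
Confirm numerically:
  x=-2.513: |R|=0.19736 <1
  x=-2.414: |R|=0.16425 <1
  x=-2.397: |R|=0.15910 <1
  x=-2.095: |R|=0.09369 <1
  x=-4.163: |R|=1.53070 >1
  x=-3.846: |R|=1.16009 >1
Interval (-3.6923, 0).

left endpoint -3.6923.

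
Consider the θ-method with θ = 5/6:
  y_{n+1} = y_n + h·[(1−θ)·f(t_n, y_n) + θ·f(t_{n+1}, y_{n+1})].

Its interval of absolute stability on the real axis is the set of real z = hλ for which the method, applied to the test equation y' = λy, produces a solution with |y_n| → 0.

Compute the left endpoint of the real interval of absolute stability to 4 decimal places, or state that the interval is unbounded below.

(−∞, 0) — no finite endpoint.

Set f=λy, z=hλ:
  y_{n+1} = y_n + z·[1/6·y_n + 5/6·y_{n+1}] ⇒ (1 − 5/6z)y_{n+1} = (1 + 1/6z)y_n
  Hence R(z) = (1 + 1/6z)/(1 − 5/6z).

Find x<0 with |R(x)|<1.
x=-0.43: |R|=0.6834
x=-2: |R|=0.2500
x=-10: |R|=0.0714
x=-100: |R|=0.1858
θ=5/6≥1/2 ⇒ |1+1/6x|<|1−5/6x| ∀x<0 ⇒ unbounded interval.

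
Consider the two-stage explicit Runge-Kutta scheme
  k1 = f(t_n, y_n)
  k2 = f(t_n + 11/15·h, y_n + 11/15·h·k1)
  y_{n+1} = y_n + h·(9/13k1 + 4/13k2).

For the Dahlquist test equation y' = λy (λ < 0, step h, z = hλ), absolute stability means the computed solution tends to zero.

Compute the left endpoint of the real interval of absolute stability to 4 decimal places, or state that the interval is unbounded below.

left endpoint -4.4318.

Set f=λy, z=hλ:
  k1=λy_n ⇒ h·k1=z·y_n;  k2=λ(1+11/15z)y_n ⇒ h·k2=z(1+11/15z)y_n
  y_{n+1}/y_n = 1 + 9/13z + 4/13z(1+11/15z) = 1 + z + 44/195z²
  R(z) = 1 + z + 44/195z².

Find x<0 with |R(x)|<1.
x=-0.94: |R|=0.2594
R=1: x+44/195x²=0 ⇒ x=−195/44=-4.4318; min R=1−1/(4·44/195)=-0.1080>−1
Confirm numerically:
  x=-3.496: |R|=0.26179 <1
  x=-2.851: |R|=0.01694 <1
  x=-1.839: |R|=0.07590 <1
  x=-4.997: |R|=1.63726 >1
  x=-4.811: |R|=1.41162 >1
So |R|<1 on (-4.4318, 0).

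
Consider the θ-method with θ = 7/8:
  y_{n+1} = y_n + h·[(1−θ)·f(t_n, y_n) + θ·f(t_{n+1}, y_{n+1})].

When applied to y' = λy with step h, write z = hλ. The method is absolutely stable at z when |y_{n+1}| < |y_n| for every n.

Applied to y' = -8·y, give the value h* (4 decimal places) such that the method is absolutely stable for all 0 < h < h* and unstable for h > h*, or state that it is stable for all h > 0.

(−∞, 0) — no finite endpoint. Any h>0 works for λ=-8.

On y'=λy, z=hλ:
  y_{n+1} = y_n + z·[1/8·y_n + 7/8·y_{n+1}] ⇒ (1 − 7/8z)y_{n+1} = (1 + 1/8z)y_n
  ⇒ R(z) = (1 + 1/8z)/(1 − 7/8z).

Solve |R(x)|<1 on ℝ⁻.
x=-0.72: |R|=0.5583
x=-2: |R|=0.2727
x=-10: |R|=0.0256
x=-100: |R|=0.1299
θ=7/8≥1/2 ⇒ |1+1/8x|<|1−7/8x| ∀x<0 ⇒ stable on all of ℝ⁻.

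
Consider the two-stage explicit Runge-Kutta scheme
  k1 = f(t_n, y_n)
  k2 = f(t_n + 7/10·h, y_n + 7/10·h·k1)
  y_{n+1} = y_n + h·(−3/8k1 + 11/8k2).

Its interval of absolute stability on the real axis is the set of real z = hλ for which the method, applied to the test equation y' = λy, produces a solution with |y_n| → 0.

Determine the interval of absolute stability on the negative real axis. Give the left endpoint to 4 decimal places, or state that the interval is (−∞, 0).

(-1.0390, 0).

On y'=λy, z=hλ:
  k1=λy_n ⇒ h·k1=z·y_n;  k2=λ(1+7/10z)y_n ⇒ h·k2=z(1+7/10z)y_n
  y_{n+1}/y_n = 1 − 3/8z + 11/8z(1+7/10z) = 1 + z + 77/80z²
  ⇒ R(z) = 1 + z + 77/80z².

Find x<0 with |R(x)|<1.
x=-1.4: |R|=1.4865
R=1: x+77/80x²=0 ⇒ x=−80/77=-1.0390; min R=1−1/(4·77/80)=0.7403>−1
Confirm numerically:
  x=-0.890: |R|=0.87240 <1
  x=-0.784: |R|=0.80761 <1
  x=-0.535: |R|=0.74049 <1
  x=-1.636: |R|=1.94013 >1
  x=-1.524: |R|=1.71148 >1
Stable set (-1.0390, 0).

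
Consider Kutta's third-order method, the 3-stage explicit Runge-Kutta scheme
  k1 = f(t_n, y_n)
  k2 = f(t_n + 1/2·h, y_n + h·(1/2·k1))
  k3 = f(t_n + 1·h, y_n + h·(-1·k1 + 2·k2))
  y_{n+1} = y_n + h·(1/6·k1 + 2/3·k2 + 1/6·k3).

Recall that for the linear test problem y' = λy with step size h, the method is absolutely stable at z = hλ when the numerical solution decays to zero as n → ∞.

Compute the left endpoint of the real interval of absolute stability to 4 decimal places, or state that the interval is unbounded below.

z* = -2.5127.

With y'=λy (z=hλ):
  order 3, 3-stage ⇒ R(z)=1+z+z^2/2+z^3/6
  (e.g. R(-1.14)=0.26288, |R|=0.26288)

Need |R(x)|<1, x<0.
x=-1.14: |R|=0.2629
|R(-1.67)|=0.0518 |R(-1.32)|=0.1679 |R(-1)|=0.3333
Bisect:
  x_lo=-3.1073 |R|=2.2798  x_hi=-0.1035 |R|=0.9017
  mid=-1.60535 |R|=0.00631 →hi
  mid=-2.35630 |R|=0.76065 →hi
  mid=-2.73178 |R|=1.39817 →lo
  mid=-2.54404 |R|=1.05220 →lo
  mid=-2.45017 |R|=0.90003 →hi
  mid=-2.49710 |R|=0.97447 →hi
  mid=-2.52057 |R|=1.01291 →lo
  ...
  [-2.51287,-2.51269] ⇒ x*=-2.5127
Stable set (-2.5127, 0).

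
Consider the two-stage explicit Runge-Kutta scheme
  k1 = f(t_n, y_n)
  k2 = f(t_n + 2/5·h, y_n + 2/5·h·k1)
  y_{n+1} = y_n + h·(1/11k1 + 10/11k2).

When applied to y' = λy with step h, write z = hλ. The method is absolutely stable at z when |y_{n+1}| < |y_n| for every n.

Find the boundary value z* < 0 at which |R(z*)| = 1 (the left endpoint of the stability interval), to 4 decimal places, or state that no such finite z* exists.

z* = -2.7500.

With y'=λy (z=hλ):
  k1=λy_n ⇒ h·k1=z·y_n;  k2=λ(1+2/5z)y_n ⇒ h·k2=z(1+2/5z)y_n
  y_{n+1}/y_n = 1 + 1/11z + 10/11z(1+2/5z) = 1 + z + 4/11z²
  R(z) = 1 + z + 4/11z².

Need |R(x)|<1, x<0.
x=-0.45: |R|=0.6236
R=1: x+4/11x²=0 ⇒ x=−11/4=-2.7500; min R=1−1/(4·4/11)=0.3125>−1
Confirm numerically:
  x=-2.664: |R|=0.91669 <1
  x=-2.176: |R|=0.54581 <1
  x=-1.557: |R|=0.32455 <1
  x=-3.038: |R|=1.31816 >1
  x=-2.959: |R|=1.22488 >1
Stable set (-2.7500, 0).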